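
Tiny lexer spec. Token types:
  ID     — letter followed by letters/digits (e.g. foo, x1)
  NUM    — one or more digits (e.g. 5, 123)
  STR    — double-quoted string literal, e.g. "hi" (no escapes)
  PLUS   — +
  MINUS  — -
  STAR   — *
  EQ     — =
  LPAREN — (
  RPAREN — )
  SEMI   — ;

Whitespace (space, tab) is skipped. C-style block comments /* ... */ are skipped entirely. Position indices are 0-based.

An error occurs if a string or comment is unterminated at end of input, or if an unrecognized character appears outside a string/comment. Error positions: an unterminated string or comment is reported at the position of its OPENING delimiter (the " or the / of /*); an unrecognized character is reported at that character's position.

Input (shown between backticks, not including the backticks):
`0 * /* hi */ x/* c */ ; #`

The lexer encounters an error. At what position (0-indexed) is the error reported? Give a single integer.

Answer: 24

Derivation:
pos=0: emit NUM '0' (now at pos=1)
pos=2: emit STAR '*'
pos=4: enter COMMENT mode (saw '/*')
exit COMMENT mode (now at pos=12)
pos=13: emit ID 'x' (now at pos=14)
pos=14: enter COMMENT mode (saw '/*')
exit COMMENT mode (now at pos=21)
pos=22: emit SEMI ';'
pos=24: ERROR — unrecognized char '#'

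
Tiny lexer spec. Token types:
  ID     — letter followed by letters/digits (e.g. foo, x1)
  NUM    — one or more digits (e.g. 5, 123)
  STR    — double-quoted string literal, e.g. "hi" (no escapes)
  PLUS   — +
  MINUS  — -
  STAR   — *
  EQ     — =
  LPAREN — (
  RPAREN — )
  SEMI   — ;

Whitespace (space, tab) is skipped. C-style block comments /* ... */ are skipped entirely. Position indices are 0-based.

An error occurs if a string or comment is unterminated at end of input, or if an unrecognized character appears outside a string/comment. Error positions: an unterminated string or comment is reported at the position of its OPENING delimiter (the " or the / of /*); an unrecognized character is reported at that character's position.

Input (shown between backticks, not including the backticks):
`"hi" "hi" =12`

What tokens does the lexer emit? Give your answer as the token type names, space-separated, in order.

Answer: STR STR EQ NUM

Derivation:
pos=0: enter STRING mode
pos=0: emit STR "hi" (now at pos=4)
pos=5: enter STRING mode
pos=5: emit STR "hi" (now at pos=9)
pos=10: emit EQ '='
pos=11: emit NUM '12' (now at pos=13)
DONE. 4 tokens: [STR, STR, EQ, NUM]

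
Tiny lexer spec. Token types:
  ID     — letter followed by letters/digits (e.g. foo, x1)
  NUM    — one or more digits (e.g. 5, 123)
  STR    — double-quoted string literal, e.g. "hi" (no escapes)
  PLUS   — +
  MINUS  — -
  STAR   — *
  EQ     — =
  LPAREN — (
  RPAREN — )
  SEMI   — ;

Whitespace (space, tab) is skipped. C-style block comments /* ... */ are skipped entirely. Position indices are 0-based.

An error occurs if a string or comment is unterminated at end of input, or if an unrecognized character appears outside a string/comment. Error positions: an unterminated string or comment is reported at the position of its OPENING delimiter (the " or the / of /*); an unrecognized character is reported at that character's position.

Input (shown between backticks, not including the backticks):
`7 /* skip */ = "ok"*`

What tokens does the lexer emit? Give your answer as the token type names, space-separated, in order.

pos=0: emit NUM '7' (now at pos=1)
pos=2: enter COMMENT mode (saw '/*')
exit COMMENT mode (now at pos=12)
pos=13: emit EQ '='
pos=15: enter STRING mode
pos=15: emit STR "ok" (now at pos=19)
pos=19: emit STAR '*'
DONE. 4 tokens: [NUM, EQ, STR, STAR]

Answer: NUM EQ STR STAR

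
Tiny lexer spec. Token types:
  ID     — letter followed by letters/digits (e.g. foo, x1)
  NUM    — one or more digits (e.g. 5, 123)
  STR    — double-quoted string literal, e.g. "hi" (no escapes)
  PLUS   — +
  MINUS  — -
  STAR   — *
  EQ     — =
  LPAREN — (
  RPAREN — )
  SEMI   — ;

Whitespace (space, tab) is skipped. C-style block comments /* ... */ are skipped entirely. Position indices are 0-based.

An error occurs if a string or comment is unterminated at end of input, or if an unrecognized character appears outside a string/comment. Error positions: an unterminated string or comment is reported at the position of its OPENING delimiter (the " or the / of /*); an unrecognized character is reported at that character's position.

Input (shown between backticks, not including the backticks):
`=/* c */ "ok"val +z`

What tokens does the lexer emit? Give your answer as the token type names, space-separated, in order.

pos=0: emit EQ '='
pos=1: enter COMMENT mode (saw '/*')
exit COMMENT mode (now at pos=8)
pos=9: enter STRING mode
pos=9: emit STR "ok" (now at pos=13)
pos=13: emit ID 'val' (now at pos=16)
pos=17: emit PLUS '+'
pos=18: emit ID 'z' (now at pos=19)
DONE. 5 tokens: [EQ, STR, ID, PLUS, ID]

Answer: EQ STR ID PLUS ID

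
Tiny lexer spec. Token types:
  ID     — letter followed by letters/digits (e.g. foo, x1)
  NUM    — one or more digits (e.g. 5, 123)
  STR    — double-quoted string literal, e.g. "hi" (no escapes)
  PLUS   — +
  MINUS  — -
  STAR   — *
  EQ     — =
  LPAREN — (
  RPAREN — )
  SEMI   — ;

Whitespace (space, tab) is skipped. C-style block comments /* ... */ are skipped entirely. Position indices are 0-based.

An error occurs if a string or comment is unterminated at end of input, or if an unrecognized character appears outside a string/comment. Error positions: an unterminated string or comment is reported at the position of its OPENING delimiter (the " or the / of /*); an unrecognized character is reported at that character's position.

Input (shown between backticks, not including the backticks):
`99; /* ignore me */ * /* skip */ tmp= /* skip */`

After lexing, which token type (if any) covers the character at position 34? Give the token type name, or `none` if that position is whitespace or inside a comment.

pos=0: emit NUM '99' (now at pos=2)
pos=2: emit SEMI ';'
pos=4: enter COMMENT mode (saw '/*')
exit COMMENT mode (now at pos=19)
pos=20: emit STAR '*'
pos=22: enter COMMENT mode (saw '/*')
exit COMMENT mode (now at pos=32)
pos=33: emit ID 'tmp' (now at pos=36)
pos=36: emit EQ '='
pos=38: enter COMMENT mode (saw '/*')
exit COMMENT mode (now at pos=48)
DONE. 5 tokens: [NUM, SEMI, STAR, ID, EQ]
Position 34: char is 'm' -> ID

Answer: ID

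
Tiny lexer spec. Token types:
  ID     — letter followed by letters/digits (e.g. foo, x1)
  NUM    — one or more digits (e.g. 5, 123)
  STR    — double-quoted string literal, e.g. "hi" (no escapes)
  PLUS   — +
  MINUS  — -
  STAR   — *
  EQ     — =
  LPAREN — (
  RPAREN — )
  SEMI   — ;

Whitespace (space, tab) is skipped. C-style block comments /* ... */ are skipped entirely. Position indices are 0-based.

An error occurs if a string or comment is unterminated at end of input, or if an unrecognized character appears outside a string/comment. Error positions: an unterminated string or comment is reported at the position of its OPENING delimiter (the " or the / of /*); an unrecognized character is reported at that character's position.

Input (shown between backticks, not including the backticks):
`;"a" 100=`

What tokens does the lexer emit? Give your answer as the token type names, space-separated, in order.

pos=0: emit SEMI ';'
pos=1: enter STRING mode
pos=1: emit STR "a" (now at pos=4)
pos=5: emit NUM '100' (now at pos=8)
pos=8: emit EQ '='
DONE. 4 tokens: [SEMI, STR, NUM, EQ]

Answer: SEMI STR NUM EQ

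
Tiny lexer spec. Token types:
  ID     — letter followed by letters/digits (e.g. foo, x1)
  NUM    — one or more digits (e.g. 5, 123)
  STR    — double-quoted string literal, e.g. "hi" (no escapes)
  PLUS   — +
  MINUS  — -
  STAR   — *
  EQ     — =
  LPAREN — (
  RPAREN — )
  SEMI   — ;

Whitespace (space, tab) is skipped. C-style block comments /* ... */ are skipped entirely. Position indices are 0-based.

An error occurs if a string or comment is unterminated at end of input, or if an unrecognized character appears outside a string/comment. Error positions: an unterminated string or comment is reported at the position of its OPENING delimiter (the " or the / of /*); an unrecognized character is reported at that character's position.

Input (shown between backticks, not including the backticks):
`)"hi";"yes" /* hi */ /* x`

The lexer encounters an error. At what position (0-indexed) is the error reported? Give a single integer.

pos=0: emit RPAREN ')'
pos=1: enter STRING mode
pos=1: emit STR "hi" (now at pos=5)
pos=5: emit SEMI ';'
pos=6: enter STRING mode
pos=6: emit STR "yes" (now at pos=11)
pos=12: enter COMMENT mode (saw '/*')
exit COMMENT mode (now at pos=20)
pos=21: enter COMMENT mode (saw '/*')
pos=21: ERROR — unterminated comment (reached EOF)

Answer: 21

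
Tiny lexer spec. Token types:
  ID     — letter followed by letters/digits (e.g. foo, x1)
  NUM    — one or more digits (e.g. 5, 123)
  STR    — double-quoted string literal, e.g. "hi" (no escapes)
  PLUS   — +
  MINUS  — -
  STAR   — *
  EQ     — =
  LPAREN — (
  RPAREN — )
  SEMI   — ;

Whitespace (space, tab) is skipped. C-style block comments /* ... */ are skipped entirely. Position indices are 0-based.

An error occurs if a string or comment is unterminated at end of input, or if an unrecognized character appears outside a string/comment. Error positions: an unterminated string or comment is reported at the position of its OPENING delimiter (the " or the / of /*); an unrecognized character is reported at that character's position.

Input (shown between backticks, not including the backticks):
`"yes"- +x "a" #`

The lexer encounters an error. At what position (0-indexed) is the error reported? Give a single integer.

Answer: 14

Derivation:
pos=0: enter STRING mode
pos=0: emit STR "yes" (now at pos=5)
pos=5: emit MINUS '-'
pos=7: emit PLUS '+'
pos=8: emit ID 'x' (now at pos=9)
pos=10: enter STRING mode
pos=10: emit STR "a" (now at pos=13)
pos=14: ERROR — unrecognized char '#'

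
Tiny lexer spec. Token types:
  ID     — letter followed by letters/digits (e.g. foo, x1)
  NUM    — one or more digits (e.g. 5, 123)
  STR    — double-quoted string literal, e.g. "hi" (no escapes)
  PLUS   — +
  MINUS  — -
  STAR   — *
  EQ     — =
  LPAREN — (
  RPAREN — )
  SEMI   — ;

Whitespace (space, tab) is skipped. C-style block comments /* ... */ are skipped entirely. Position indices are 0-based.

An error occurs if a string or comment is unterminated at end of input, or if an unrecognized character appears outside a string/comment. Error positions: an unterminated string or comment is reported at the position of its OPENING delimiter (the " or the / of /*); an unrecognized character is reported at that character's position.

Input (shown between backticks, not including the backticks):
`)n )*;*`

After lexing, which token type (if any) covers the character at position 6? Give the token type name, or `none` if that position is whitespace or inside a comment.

Answer: STAR

Derivation:
pos=0: emit RPAREN ')'
pos=1: emit ID 'n' (now at pos=2)
pos=3: emit RPAREN ')'
pos=4: emit STAR '*'
pos=5: emit SEMI ';'
pos=6: emit STAR '*'
DONE. 6 tokens: [RPAREN, ID, RPAREN, STAR, SEMI, STAR]
Position 6: char is '*' -> STAR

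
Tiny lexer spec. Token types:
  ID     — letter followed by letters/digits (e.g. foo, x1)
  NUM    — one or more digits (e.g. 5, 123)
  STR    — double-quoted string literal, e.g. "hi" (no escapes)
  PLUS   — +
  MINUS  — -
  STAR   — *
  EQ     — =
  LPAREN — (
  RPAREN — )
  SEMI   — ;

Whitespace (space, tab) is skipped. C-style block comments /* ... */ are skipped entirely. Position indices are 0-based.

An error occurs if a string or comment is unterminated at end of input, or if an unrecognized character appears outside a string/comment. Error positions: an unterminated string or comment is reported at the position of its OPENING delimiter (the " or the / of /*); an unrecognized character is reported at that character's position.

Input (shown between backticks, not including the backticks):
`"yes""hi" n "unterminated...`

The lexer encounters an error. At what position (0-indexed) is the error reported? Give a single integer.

Answer: 12

Derivation:
pos=0: enter STRING mode
pos=0: emit STR "yes" (now at pos=5)
pos=5: enter STRING mode
pos=5: emit STR "hi" (now at pos=9)
pos=10: emit ID 'n' (now at pos=11)
pos=12: enter STRING mode
pos=12: ERROR — unterminated string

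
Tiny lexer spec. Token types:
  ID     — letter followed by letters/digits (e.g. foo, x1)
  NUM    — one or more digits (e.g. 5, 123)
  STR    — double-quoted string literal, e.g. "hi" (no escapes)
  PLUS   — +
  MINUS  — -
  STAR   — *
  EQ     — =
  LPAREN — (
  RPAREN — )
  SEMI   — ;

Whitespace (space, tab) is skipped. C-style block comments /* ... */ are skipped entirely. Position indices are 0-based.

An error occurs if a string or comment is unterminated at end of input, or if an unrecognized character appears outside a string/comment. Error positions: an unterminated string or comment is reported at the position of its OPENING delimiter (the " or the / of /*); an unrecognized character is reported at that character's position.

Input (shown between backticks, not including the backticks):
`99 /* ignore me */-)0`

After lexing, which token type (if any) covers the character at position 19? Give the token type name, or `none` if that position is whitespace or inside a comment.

pos=0: emit NUM '99' (now at pos=2)
pos=3: enter COMMENT mode (saw '/*')
exit COMMENT mode (now at pos=18)
pos=18: emit MINUS '-'
pos=19: emit RPAREN ')'
pos=20: emit NUM '0' (now at pos=21)
DONE. 4 tokens: [NUM, MINUS, RPAREN, NUM]
Position 19: char is ')' -> RPAREN

Answer: RPAREN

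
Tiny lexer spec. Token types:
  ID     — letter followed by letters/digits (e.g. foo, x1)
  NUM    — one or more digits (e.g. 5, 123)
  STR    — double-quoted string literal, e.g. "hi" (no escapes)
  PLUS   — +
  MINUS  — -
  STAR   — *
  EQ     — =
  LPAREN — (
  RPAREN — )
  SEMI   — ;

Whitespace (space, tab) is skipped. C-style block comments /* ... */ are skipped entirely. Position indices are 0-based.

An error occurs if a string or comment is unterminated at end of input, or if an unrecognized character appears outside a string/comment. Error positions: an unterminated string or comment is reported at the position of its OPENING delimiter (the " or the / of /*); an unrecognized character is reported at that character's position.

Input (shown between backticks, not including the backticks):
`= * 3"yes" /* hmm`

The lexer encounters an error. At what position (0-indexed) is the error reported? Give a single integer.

Answer: 11

Derivation:
pos=0: emit EQ '='
pos=2: emit STAR '*'
pos=4: emit NUM '3' (now at pos=5)
pos=5: enter STRING mode
pos=5: emit STR "yes" (now at pos=10)
pos=11: enter COMMENT mode (saw '/*')
pos=11: ERROR — unterminated comment (reached EOF)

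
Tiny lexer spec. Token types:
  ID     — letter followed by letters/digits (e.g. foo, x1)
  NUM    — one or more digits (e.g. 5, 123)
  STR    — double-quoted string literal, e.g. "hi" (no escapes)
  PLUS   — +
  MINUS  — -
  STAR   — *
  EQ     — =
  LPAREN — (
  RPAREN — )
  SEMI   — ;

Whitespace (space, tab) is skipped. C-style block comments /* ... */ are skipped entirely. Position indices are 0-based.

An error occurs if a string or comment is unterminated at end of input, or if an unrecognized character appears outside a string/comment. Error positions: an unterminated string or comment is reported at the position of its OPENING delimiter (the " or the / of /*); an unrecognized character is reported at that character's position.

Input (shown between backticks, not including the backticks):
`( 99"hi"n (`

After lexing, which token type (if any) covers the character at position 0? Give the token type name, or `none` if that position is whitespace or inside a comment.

pos=0: emit LPAREN '('
pos=2: emit NUM '99' (now at pos=4)
pos=4: enter STRING mode
pos=4: emit STR "hi" (now at pos=8)
pos=8: emit ID 'n' (now at pos=9)
pos=10: emit LPAREN '('
DONE. 5 tokens: [LPAREN, NUM, STR, ID, LPAREN]
Position 0: char is '(' -> LPAREN

Answer: LPAREN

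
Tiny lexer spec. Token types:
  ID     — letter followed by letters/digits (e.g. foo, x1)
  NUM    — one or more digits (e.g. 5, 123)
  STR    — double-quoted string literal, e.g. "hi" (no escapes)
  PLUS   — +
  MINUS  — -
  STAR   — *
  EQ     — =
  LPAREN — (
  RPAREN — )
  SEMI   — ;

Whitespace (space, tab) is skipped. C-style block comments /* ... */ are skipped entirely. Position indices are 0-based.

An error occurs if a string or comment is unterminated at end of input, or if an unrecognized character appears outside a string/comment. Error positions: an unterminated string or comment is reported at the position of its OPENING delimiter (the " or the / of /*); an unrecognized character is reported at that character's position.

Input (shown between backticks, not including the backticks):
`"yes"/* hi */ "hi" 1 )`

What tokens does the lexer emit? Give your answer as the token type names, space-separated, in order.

pos=0: enter STRING mode
pos=0: emit STR "yes" (now at pos=5)
pos=5: enter COMMENT mode (saw '/*')
exit COMMENT mode (now at pos=13)
pos=14: enter STRING mode
pos=14: emit STR "hi" (now at pos=18)
pos=19: emit NUM '1' (now at pos=20)
pos=21: emit RPAREN ')'
DONE. 4 tokens: [STR, STR, NUM, RPAREN]

Answer: STR STR NUM RPAREN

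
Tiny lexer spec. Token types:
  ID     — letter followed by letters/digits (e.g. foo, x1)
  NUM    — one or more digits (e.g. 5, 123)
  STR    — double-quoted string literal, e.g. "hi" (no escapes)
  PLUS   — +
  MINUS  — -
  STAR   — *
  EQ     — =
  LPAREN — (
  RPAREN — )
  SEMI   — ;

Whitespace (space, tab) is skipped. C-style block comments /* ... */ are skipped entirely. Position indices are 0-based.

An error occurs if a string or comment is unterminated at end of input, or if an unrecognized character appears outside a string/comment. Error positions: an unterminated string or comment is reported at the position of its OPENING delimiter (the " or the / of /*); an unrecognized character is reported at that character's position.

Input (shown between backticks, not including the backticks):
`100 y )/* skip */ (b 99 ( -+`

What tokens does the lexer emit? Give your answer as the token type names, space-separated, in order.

pos=0: emit NUM '100' (now at pos=3)
pos=4: emit ID 'y' (now at pos=5)
pos=6: emit RPAREN ')'
pos=7: enter COMMENT mode (saw '/*')
exit COMMENT mode (now at pos=17)
pos=18: emit LPAREN '('
pos=19: emit ID 'b' (now at pos=20)
pos=21: emit NUM '99' (now at pos=23)
pos=24: emit LPAREN '('
pos=26: emit MINUS '-'
pos=27: emit PLUS '+'
DONE. 9 tokens: [NUM, ID, RPAREN, LPAREN, ID, NUM, LPAREN, MINUS, PLUS]

Answer: NUM ID RPAREN LPAREN ID NUM LPAREN MINUS PLUS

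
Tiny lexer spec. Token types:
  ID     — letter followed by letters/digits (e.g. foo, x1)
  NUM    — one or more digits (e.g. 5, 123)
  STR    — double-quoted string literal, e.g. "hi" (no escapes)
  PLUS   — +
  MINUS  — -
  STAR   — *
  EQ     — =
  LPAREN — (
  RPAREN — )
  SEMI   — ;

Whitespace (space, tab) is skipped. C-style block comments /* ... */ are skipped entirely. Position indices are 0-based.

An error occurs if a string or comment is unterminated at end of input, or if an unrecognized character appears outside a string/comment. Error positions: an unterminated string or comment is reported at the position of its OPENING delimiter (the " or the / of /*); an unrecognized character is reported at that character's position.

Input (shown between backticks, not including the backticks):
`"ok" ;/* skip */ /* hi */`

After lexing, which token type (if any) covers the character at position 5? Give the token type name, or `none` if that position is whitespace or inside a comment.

pos=0: enter STRING mode
pos=0: emit STR "ok" (now at pos=4)
pos=5: emit SEMI ';'
pos=6: enter COMMENT mode (saw '/*')
exit COMMENT mode (now at pos=16)
pos=17: enter COMMENT mode (saw '/*')
exit COMMENT mode (now at pos=25)
DONE. 2 tokens: [STR, SEMI]
Position 5: char is ';' -> SEMI

Answer: SEMI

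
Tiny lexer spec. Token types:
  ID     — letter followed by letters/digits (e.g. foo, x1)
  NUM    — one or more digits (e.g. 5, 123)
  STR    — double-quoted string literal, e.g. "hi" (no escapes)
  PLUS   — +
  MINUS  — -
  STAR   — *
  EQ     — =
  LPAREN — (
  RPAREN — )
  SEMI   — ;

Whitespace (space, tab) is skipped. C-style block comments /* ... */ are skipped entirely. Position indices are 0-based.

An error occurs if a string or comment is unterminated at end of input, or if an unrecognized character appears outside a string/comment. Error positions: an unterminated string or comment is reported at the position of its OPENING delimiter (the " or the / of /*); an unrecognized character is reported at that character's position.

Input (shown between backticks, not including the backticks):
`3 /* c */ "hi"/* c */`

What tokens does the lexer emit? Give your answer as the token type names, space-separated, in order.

pos=0: emit NUM '3' (now at pos=1)
pos=2: enter COMMENT mode (saw '/*')
exit COMMENT mode (now at pos=9)
pos=10: enter STRING mode
pos=10: emit STR "hi" (now at pos=14)
pos=14: enter COMMENT mode (saw '/*')
exit COMMENT mode (now at pos=21)
DONE. 2 tokens: [NUM, STR]

Answer: NUM STR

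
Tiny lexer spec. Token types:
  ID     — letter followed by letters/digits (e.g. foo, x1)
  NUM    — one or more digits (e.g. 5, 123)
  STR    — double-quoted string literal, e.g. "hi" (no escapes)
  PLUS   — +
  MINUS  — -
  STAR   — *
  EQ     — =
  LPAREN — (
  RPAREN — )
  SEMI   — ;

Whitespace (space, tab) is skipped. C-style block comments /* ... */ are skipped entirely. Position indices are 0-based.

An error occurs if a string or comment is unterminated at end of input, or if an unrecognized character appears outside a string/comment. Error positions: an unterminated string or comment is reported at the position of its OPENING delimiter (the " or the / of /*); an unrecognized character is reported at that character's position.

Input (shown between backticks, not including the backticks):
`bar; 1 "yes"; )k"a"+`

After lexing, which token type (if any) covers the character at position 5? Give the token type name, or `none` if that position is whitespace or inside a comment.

pos=0: emit ID 'bar' (now at pos=3)
pos=3: emit SEMI ';'
pos=5: emit NUM '1' (now at pos=6)
pos=7: enter STRING mode
pos=7: emit STR "yes" (now at pos=12)
pos=12: emit SEMI ';'
pos=14: emit RPAREN ')'
pos=15: emit ID 'k' (now at pos=16)
pos=16: enter STRING mode
pos=16: emit STR "a" (now at pos=19)
pos=19: emit PLUS '+'
DONE. 9 tokens: [ID, SEMI, NUM, STR, SEMI, RPAREN, ID, STR, PLUS]
Position 5: char is '1' -> NUM

Answer: NUM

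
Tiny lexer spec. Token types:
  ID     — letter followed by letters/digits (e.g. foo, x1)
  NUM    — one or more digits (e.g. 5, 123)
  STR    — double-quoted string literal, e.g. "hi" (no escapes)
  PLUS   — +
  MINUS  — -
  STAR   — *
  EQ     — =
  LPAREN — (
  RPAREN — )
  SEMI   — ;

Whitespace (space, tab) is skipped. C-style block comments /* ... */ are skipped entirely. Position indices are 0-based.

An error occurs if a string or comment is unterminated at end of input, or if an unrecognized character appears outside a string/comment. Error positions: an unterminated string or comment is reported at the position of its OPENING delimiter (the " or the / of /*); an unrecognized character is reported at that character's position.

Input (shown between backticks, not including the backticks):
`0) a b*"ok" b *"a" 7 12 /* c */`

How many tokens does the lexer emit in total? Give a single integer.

pos=0: emit NUM '0' (now at pos=1)
pos=1: emit RPAREN ')'
pos=3: emit ID 'a' (now at pos=4)
pos=5: emit ID 'b' (now at pos=6)
pos=6: emit STAR '*'
pos=7: enter STRING mode
pos=7: emit STR "ok" (now at pos=11)
pos=12: emit ID 'b' (now at pos=13)
pos=14: emit STAR '*'
pos=15: enter STRING mode
pos=15: emit STR "a" (now at pos=18)
pos=19: emit NUM '7' (now at pos=20)
pos=21: emit NUM '12' (now at pos=23)
pos=24: enter COMMENT mode (saw '/*')
exit COMMENT mode (now at pos=31)
DONE. 11 tokens: [NUM, RPAREN, ID, ID, STAR, STR, ID, STAR, STR, NUM, NUM]

Answer: 11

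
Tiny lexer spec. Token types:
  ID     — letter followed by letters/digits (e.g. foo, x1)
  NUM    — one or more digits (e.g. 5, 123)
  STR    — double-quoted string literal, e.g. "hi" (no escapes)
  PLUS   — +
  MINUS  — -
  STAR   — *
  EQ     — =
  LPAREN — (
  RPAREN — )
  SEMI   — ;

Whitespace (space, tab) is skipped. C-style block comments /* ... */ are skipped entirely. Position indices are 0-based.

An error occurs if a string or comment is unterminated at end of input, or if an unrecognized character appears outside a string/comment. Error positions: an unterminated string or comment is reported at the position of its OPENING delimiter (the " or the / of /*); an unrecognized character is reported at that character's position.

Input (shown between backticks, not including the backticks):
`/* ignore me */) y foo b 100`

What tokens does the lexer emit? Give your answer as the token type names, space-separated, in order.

Answer: RPAREN ID ID ID NUM

Derivation:
pos=0: enter COMMENT mode (saw '/*')
exit COMMENT mode (now at pos=15)
pos=15: emit RPAREN ')'
pos=17: emit ID 'y' (now at pos=18)
pos=19: emit ID 'foo' (now at pos=22)
pos=23: emit ID 'b' (now at pos=24)
pos=25: emit NUM '100' (now at pos=28)
DONE. 5 tokens: [RPAREN, ID, ID, ID, NUM]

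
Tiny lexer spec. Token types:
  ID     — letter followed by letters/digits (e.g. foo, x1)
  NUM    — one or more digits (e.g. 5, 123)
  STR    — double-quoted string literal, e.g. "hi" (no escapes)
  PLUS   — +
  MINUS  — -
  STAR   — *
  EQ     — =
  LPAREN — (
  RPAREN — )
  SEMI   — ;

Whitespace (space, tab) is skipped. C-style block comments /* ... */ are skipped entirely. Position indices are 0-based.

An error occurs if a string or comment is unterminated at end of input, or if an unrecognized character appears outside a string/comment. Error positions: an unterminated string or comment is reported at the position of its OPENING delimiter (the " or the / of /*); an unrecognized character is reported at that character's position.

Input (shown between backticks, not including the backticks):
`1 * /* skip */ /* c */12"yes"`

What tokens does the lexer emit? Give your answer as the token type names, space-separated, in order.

pos=0: emit NUM '1' (now at pos=1)
pos=2: emit STAR '*'
pos=4: enter COMMENT mode (saw '/*')
exit COMMENT mode (now at pos=14)
pos=15: enter COMMENT mode (saw '/*')
exit COMMENT mode (now at pos=22)
pos=22: emit NUM '12' (now at pos=24)
pos=24: enter STRING mode
pos=24: emit STR "yes" (now at pos=29)
DONE. 4 tokens: [NUM, STAR, NUM, STR]

Answer: NUM STAR NUM STR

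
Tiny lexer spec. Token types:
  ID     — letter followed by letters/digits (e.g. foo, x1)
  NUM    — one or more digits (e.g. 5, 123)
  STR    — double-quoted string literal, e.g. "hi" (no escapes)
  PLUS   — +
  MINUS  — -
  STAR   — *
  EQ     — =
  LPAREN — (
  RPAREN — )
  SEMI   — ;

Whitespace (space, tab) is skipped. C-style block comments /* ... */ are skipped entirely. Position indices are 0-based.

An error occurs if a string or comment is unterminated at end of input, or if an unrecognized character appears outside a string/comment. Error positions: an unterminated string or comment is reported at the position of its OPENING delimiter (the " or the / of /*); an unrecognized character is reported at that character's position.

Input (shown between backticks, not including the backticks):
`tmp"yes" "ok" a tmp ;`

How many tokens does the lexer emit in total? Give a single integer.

Answer: 6

Derivation:
pos=0: emit ID 'tmp' (now at pos=3)
pos=3: enter STRING mode
pos=3: emit STR "yes" (now at pos=8)
pos=9: enter STRING mode
pos=9: emit STR "ok" (now at pos=13)
pos=14: emit ID 'a' (now at pos=15)
pos=16: emit ID 'tmp' (now at pos=19)
pos=20: emit SEMI ';'
DONE. 6 tokens: [ID, STR, STR, ID, ID, SEMI]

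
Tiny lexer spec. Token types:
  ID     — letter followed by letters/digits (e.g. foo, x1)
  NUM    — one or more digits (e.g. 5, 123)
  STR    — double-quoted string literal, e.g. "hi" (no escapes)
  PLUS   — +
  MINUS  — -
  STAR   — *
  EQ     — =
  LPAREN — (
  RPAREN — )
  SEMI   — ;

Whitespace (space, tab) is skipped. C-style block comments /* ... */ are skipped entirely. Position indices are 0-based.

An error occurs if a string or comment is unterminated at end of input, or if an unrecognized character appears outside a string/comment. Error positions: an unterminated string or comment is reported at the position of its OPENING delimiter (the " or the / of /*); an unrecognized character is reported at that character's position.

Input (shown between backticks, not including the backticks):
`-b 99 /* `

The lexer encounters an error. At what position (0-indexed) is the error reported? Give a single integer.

pos=0: emit MINUS '-'
pos=1: emit ID 'b' (now at pos=2)
pos=3: emit NUM '99' (now at pos=5)
pos=6: enter COMMENT mode (saw '/*')
pos=6: ERROR — unterminated comment (reached EOF)

Answer: 6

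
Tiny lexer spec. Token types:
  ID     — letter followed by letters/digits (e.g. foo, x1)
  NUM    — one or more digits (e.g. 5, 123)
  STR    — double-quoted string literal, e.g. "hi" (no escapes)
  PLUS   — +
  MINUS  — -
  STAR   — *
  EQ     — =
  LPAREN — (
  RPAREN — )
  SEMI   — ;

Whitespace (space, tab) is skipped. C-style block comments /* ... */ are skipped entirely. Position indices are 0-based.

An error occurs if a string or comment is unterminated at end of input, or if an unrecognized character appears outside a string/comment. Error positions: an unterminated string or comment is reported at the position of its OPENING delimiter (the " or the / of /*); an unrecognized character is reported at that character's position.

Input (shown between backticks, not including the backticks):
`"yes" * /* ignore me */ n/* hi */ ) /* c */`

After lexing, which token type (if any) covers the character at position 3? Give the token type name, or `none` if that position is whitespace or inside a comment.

Answer: STR

Derivation:
pos=0: enter STRING mode
pos=0: emit STR "yes" (now at pos=5)
pos=6: emit STAR '*'
pos=8: enter COMMENT mode (saw '/*')
exit COMMENT mode (now at pos=23)
pos=24: emit ID 'n' (now at pos=25)
pos=25: enter COMMENT mode (saw '/*')
exit COMMENT mode (now at pos=33)
pos=34: emit RPAREN ')'
pos=36: enter COMMENT mode (saw '/*')
exit COMMENT mode (now at pos=43)
DONE. 4 tokens: [STR, STAR, ID, RPAREN]
Position 3: char is 's' -> STR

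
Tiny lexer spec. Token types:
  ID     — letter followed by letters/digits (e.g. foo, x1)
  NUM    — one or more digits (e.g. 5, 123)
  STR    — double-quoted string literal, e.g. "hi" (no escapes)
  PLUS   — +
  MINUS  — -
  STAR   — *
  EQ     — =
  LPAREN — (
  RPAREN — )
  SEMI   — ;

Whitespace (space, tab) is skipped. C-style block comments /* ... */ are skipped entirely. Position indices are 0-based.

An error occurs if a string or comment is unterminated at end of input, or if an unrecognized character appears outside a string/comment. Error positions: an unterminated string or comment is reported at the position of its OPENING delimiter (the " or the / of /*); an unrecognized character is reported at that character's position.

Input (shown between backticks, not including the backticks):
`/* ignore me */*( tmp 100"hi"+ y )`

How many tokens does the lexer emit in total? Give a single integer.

Answer: 8

Derivation:
pos=0: enter COMMENT mode (saw '/*')
exit COMMENT mode (now at pos=15)
pos=15: emit STAR '*'
pos=16: emit LPAREN '('
pos=18: emit ID 'tmp' (now at pos=21)
pos=22: emit NUM '100' (now at pos=25)
pos=25: enter STRING mode
pos=25: emit STR "hi" (now at pos=29)
pos=29: emit PLUS '+'
pos=31: emit ID 'y' (now at pos=32)
pos=33: emit RPAREN ')'
DONE. 8 tokens: [STAR, LPAREN, ID, NUM, STR, PLUS, ID, RPAREN]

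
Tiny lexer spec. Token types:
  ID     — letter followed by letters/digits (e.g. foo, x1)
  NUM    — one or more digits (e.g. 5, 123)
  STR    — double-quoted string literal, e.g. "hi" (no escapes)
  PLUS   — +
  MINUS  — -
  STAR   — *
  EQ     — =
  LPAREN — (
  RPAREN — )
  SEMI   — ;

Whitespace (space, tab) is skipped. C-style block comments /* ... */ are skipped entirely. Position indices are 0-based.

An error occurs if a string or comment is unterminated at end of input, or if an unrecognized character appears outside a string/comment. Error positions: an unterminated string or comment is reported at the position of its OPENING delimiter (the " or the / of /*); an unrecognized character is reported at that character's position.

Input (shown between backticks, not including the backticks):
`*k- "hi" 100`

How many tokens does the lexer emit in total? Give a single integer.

pos=0: emit STAR '*'
pos=1: emit ID 'k' (now at pos=2)
pos=2: emit MINUS '-'
pos=4: enter STRING mode
pos=4: emit STR "hi" (now at pos=8)
pos=9: emit NUM '100' (now at pos=12)
DONE. 5 tokens: [STAR, ID, MINUS, STR, NUM]

Answer: 5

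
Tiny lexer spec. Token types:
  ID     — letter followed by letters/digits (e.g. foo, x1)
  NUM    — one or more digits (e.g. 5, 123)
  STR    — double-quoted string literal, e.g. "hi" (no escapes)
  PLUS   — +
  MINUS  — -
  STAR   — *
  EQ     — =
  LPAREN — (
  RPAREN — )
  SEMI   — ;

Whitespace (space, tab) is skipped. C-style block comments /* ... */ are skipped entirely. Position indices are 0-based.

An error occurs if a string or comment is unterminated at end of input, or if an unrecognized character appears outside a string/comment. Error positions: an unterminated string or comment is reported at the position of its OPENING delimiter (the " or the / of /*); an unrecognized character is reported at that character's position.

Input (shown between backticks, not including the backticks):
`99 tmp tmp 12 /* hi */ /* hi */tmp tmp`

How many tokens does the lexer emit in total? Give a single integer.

pos=0: emit NUM '99' (now at pos=2)
pos=3: emit ID 'tmp' (now at pos=6)
pos=7: emit ID 'tmp' (now at pos=10)
pos=11: emit NUM '12' (now at pos=13)
pos=14: enter COMMENT mode (saw '/*')
exit COMMENT mode (now at pos=22)
pos=23: enter COMMENT mode (saw '/*')
exit COMMENT mode (now at pos=31)
pos=31: emit ID 'tmp' (now at pos=34)
pos=35: emit ID 'tmp' (now at pos=38)
DONE. 6 tokens: [NUM, ID, ID, NUM, ID, ID]

Answer: 6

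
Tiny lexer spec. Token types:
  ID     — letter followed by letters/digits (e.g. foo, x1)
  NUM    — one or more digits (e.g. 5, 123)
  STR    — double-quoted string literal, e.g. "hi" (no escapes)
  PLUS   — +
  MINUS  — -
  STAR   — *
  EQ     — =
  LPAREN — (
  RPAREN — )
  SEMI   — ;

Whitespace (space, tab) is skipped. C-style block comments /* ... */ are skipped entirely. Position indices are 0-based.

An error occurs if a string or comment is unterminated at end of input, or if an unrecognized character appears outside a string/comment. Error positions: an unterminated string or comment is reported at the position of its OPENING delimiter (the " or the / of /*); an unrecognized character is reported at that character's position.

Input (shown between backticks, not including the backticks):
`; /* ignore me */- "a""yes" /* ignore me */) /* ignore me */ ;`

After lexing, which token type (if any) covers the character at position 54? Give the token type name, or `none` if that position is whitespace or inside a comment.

Answer: none

Derivation:
pos=0: emit SEMI ';'
pos=2: enter COMMENT mode (saw '/*')
exit COMMENT mode (now at pos=17)
pos=17: emit MINUS '-'
pos=19: enter STRING mode
pos=19: emit STR "a" (now at pos=22)
pos=22: enter STRING mode
pos=22: emit STR "yes" (now at pos=27)
pos=28: enter COMMENT mode (saw '/*')
exit COMMENT mode (now at pos=43)
pos=43: emit RPAREN ')'
pos=45: enter COMMENT mode (saw '/*')
exit COMMENT mode (now at pos=60)
pos=61: emit SEMI ';'
DONE. 6 tokens: [SEMI, MINUS, STR, STR, RPAREN, SEMI]
Position 54: char is ' ' -> none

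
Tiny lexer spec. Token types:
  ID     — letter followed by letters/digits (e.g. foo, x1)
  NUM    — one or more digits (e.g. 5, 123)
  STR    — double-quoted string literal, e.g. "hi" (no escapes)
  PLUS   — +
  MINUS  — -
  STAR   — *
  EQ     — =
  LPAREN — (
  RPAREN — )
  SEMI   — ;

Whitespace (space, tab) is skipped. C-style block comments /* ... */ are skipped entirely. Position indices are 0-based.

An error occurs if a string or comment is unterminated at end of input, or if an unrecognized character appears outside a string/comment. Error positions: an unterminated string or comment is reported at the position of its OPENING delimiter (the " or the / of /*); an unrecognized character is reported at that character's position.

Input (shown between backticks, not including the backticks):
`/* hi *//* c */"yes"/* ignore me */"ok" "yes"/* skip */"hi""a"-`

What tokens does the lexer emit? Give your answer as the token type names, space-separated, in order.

pos=0: enter COMMENT mode (saw '/*')
exit COMMENT mode (now at pos=8)
pos=8: enter COMMENT mode (saw '/*')
exit COMMENT mode (now at pos=15)
pos=15: enter STRING mode
pos=15: emit STR "yes" (now at pos=20)
pos=20: enter COMMENT mode (saw '/*')
exit COMMENT mode (now at pos=35)
pos=35: enter STRING mode
pos=35: emit STR "ok" (now at pos=39)
pos=40: enter STRING mode
pos=40: emit STR "yes" (now at pos=45)
pos=45: enter COMMENT mode (saw '/*')
exit COMMENT mode (now at pos=55)
pos=55: enter STRING mode
pos=55: emit STR "hi" (now at pos=59)
pos=59: enter STRING mode
pos=59: emit STR "a" (now at pos=62)
pos=62: emit MINUS '-'
DONE. 6 tokens: [STR, STR, STR, STR, STR, MINUS]

Answer: STR STR STR STR STR MINUS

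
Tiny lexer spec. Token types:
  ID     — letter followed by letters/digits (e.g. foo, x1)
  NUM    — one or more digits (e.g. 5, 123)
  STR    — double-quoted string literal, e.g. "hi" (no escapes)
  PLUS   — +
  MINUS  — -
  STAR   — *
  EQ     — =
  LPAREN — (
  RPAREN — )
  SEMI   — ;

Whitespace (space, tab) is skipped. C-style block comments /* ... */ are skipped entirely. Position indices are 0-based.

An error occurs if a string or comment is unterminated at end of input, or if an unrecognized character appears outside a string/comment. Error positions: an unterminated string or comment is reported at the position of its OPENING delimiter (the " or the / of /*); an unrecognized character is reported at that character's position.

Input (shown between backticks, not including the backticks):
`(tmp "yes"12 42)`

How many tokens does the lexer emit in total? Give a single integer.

pos=0: emit LPAREN '('
pos=1: emit ID 'tmp' (now at pos=4)
pos=5: enter STRING mode
pos=5: emit STR "yes" (now at pos=10)
pos=10: emit NUM '12' (now at pos=12)
pos=13: emit NUM '42' (now at pos=15)
pos=15: emit RPAREN ')'
DONE. 6 tokens: [LPAREN, ID, STR, NUM, NUM, RPAREN]

Answer: 6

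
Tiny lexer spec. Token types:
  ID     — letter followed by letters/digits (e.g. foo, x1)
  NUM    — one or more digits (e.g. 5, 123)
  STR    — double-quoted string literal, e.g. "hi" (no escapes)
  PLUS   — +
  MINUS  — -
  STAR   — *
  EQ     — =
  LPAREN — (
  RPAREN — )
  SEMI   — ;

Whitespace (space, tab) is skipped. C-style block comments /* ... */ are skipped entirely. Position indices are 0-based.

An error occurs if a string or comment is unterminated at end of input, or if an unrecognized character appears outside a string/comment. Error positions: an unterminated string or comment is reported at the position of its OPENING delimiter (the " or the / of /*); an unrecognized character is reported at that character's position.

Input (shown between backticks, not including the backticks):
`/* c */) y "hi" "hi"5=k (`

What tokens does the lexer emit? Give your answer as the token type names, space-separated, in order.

pos=0: enter COMMENT mode (saw '/*')
exit COMMENT mode (now at pos=7)
pos=7: emit RPAREN ')'
pos=9: emit ID 'y' (now at pos=10)
pos=11: enter STRING mode
pos=11: emit STR "hi" (now at pos=15)
pos=16: enter STRING mode
pos=16: emit STR "hi" (now at pos=20)
pos=20: emit NUM '5' (now at pos=21)
pos=21: emit EQ '='
pos=22: emit ID 'k' (now at pos=23)
pos=24: emit LPAREN '('
DONE. 8 tokens: [RPAREN, ID, STR, STR, NUM, EQ, ID, LPAREN]

Answer: RPAREN ID STR STR NUM EQ ID LPAREN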